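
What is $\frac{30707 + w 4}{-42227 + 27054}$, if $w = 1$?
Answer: $- \frac{30711}{15173} \approx -2.0241$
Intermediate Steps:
$\frac{30707 + w 4}{-42227 + 27054} = \frac{30707 + 1 \cdot 4}{-42227 + 27054} = \frac{30707 + 4}{-15173} = 30711 \left(- \frac{1}{15173}\right) = - \frac{30711}{15173}$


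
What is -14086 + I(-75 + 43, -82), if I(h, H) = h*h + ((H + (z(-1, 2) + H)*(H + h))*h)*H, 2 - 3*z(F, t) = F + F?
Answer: 23902074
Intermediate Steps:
z(F, t) = ⅔ - 2*F/3 (z(F, t) = ⅔ - (F + F)/3 = ⅔ - 2*F/3)
I(h, H) = h² + H*h*(H + (4/3 + H)*(H + h)) (I(h, H) = h*h + ((H + ((⅔ - ⅔*(-1)) + H)*(H + h))*h)*H = h² + ((H + ((⅔ + ⅔) + H)*(H + h))*h)*H = h² + ((H + (4/3 + H)*(H + h))*h)*H = h² + (h*(H + (4/3 + H)*(H + h)))*H = h² + H*h*(H + (4/3 + H)*(H + h)))
-14086 + I(-75 + 43, -82) = -14086 + (-75 + 43)*(3*(-75 + 43) + 3*(-82)³ + 7*(-82)² + 3*(-75 + 43)*(-82)² + 4*(-82)*(-75 + 43))/3 = -14086 + (⅓)*(-32)*(3*(-32) + 3*(-551368) + 7*6724 + 3*(-32)*6724 + 4*(-82)*(-32)) = -14086 + (⅓)*(-32)*(-96 - 1654104 + 47068 - 645504 + 10496) = -14086 + (⅓)*(-32)*(-2242140) = -14086 + 23916160 = 23902074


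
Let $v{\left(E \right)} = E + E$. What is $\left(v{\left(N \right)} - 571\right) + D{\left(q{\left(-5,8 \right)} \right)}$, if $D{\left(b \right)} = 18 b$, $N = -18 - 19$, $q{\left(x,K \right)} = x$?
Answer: $-735$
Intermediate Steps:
$N = -37$
$v{\left(E \right)} = 2 E$
$\left(v{\left(N \right)} - 571\right) + D{\left(q{\left(-5,8 \right)} \right)} = \left(2 \left(-37\right) - 571\right) + 18 \left(-5\right) = \left(-74 - 571\right) - 90 = -645 - 90 = -735$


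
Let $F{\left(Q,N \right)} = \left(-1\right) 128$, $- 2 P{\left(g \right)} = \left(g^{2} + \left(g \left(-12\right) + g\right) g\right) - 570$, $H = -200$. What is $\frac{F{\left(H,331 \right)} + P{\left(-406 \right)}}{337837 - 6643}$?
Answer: $\frac{274779}{110398} \approx 2.489$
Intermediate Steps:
$P{\left(g \right)} = 285 + 5 g^{2}$ ($P{\left(g \right)} = - \frac{\left(g^{2} + \left(g \left(-12\right) + g\right) g\right) - 570}{2} = - \frac{\left(g^{2} + \left(- 12 g + g\right) g\right) - 570}{2} = - \frac{\left(g^{2} + - 11 g g\right) - 570}{2} = - \frac{\left(g^{2} - 11 g^{2}\right) - 570}{2} = - \frac{- 10 g^{2} - 570}{2} = - \frac{-570 - 10 g^{2}}{2} = 285 + 5 g^{2}$)
$F{\left(Q,N \right)} = -128$
$\frac{F{\left(H,331 \right)} + P{\left(-406 \right)}}{337837 - 6643} = \frac{-128 + \left(285 + 5 \left(-406\right)^{2}\right)}{337837 - 6643} = \frac{-128 + \left(285 + 5 \cdot 164836\right)}{331194} = \left(-128 + \left(285 + 824180\right)\right) \frac{1}{331194} = \left(-128 + 824465\right) \frac{1}{331194} = 824337 \cdot \frac{1}{331194} = \frac{274779}{110398}$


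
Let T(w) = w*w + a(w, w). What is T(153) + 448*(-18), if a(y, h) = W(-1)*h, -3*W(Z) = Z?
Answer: 15396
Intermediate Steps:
W(Z) = -Z/3
a(y, h) = h/3 (a(y, h) = (-1/3*(-1))*h = h/3)
T(w) = w**2 + w/3 (T(w) = w*w + w/3 = w**2 + w/3)
T(153) + 448*(-18) = 153*(1/3 + 153) + 448*(-18) = 153*(460/3) - 8064 = 23460 - 8064 = 15396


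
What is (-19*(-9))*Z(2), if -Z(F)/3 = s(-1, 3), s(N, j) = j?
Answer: -1539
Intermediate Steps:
Z(F) = -9 (Z(F) = -3*3 = -9)
(-19*(-9))*Z(2) = -19*(-9)*(-9) = 171*(-9) = -1539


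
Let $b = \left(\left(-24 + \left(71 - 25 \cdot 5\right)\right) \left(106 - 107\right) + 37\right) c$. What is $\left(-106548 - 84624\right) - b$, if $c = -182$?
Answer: $-170242$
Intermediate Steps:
$b = -20930$ ($b = \left(\left(-24 + \left(71 - 25 \cdot 5\right)\right) \left(106 - 107\right) + 37\right) \left(-182\right) = \left(\left(-24 + \left(71 - 125\right)\right) \left(-1\right) + 37\right) \left(-182\right) = \left(\left(-24 - 54\right) \left(-1\right) + 37\right) \left(-182\right) = \left(\left(-78\right) \left(-1\right) + 37\right) \left(-182\right) = \left(78 + 37\right) \left(-182\right) = 115 \left(-182\right) = -20930$)
$\left(-106548 - 84624\right) - b = \left(-106548 - 84624\right) - -20930 = -191172 + 20930 = -170242$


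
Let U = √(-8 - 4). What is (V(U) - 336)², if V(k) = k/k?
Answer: 112225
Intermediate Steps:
U = 2*I*√3 (U = √(-12) = 2*I*√3 ≈ 3.4641*I)
V(k) = 1
(V(U) - 336)² = (1 - 336)² = (-335)² = 112225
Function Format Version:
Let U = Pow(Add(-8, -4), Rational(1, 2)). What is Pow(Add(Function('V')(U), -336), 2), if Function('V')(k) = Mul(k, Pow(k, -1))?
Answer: 112225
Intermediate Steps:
U = Mul(2, I, Pow(3, Rational(1, 2))) (U = Pow(-12, Rational(1, 2)) = Mul(2, I, Pow(3, Rational(1, 2))) ≈ Mul(3.4641, I))
Function('V')(k) = 1
Pow(Add(Function('V')(U), -336), 2) = Pow(Add(1, -336), 2) = Pow(-335, 2) = 112225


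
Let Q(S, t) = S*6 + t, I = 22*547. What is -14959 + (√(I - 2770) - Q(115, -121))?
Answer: -15528 + 4*√579 ≈ -15432.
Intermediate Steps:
I = 12034
Q(S, t) = t + 6*S (Q(S, t) = 6*S + t = t + 6*S)
-14959 + (√(I - 2770) - Q(115, -121)) = -14959 + (√(12034 - 2770) - (-121 + 6*115)) = -14959 + (√9264 - (-121 + 690)) = -14959 + (4*√579 - 1*569) = -14959 + (4*√579 - 569) = -14959 + (-569 + 4*√579) = -15528 + 4*√579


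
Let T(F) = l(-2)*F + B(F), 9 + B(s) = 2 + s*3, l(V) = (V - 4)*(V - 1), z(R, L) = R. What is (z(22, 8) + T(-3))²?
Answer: 2304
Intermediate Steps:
l(V) = (-1 + V)*(-4 + V) (l(V) = (-4 + V)*(-1 + V) = (-1 + V)*(-4 + V))
B(s) = -7 + 3*s (B(s) = -9 + (2 + s*3) = -9 + (2 + 3*s) = -7 + 3*s)
T(F) = -7 + 21*F (T(F) = (4 + (-2)² - 5*(-2))*F + (-7 + 3*F) = (4 + 4 + 10)*F + (-7 + 3*F) = 18*F + (-7 + 3*F) = -7 + 21*F)
(z(22, 8) + T(-3))² = (22 + (-7 + 21*(-3)))² = (22 + (-7 - 63))² = (22 - 70)² = (-48)² = 2304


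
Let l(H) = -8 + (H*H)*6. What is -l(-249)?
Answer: -371998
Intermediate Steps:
l(H) = -8 + 6*H**2 (l(H) = -8 + H**2*6 = -8 + 6*H**2)
-l(-249) = -(-8 + 6*(-249)**2) = -(-8 + 6*62001) = -(-8 + 372006) = -1*371998 = -371998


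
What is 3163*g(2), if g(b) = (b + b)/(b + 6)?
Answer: 3163/2 ≈ 1581.5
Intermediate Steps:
g(b) = 2*b/(6 + b) (g(b) = (2*b)/(6 + b) = 2*b/(6 + b))
3163*g(2) = 3163*(2*2/(6 + 2)) = 3163*(2*2/8) = 3163*(2*2*(⅛)) = 3163*(½) = 3163/2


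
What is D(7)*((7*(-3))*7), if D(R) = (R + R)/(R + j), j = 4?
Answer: -2058/11 ≈ -187.09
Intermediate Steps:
D(R) = 2*R/(4 + R) (D(R) = (R + R)/(R + 4) = (2*R)/(4 + R) = 2*R/(4 + R))
D(7)*((7*(-3))*7) = (2*7/(4 + 7))*((7*(-3))*7) = (2*7/11)*(-21*7) = (2*7*(1/11))*(-147) = (14/11)*(-147) = -2058/11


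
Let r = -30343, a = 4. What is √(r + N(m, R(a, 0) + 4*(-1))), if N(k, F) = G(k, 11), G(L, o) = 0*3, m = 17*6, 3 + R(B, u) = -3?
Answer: I*√30343 ≈ 174.19*I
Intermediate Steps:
R(B, u) = -6 (R(B, u) = -3 - 3 = -6)
m = 102
G(L, o) = 0
N(k, F) = 0
√(r + N(m, R(a, 0) + 4*(-1))) = √(-30343 + 0) = √(-30343) = I*√30343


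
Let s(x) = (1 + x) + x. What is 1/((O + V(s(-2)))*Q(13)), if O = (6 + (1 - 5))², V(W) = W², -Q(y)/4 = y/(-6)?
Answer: 3/338 ≈ 0.0088757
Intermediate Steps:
Q(y) = 2*y/3 (Q(y) = -4*y/(-6) = -4*y*(-1)/6 = -(-2)*y/3 = 2*y/3)
s(x) = 1 + 2*x
O = 4 (O = (6 - 4)² = 2² = 4)
1/((O + V(s(-2)))*Q(13)) = 1/((4 + (1 + 2*(-2))²)*((⅔)*13)) = 1/((4 + (1 - 4)²)*(26/3)) = 1/((4 + (-3)²)*(26/3)) = 1/((4 + 9)*(26/3)) = 1/(13*(26/3)) = 1/(338/3) = 3/338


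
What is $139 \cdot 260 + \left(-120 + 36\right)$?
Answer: $36056$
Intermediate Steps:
$139 \cdot 260 + \left(-120 + 36\right) = 36140 - 84 = 36056$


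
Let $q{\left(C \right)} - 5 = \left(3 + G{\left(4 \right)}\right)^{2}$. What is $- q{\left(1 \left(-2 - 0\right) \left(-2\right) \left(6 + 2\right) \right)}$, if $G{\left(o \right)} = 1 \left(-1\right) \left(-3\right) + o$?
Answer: $-105$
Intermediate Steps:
$G{\left(o \right)} = 3 + o$ ($G{\left(o \right)} = \left(-1\right) \left(-3\right) + o = 3 + o$)
$q{\left(C \right)} = 105$ ($q{\left(C \right)} = 5 + \left(3 + \left(3 + 4\right)\right)^{2} = 5 + \left(3 + 7\right)^{2} = 5 + 10^{2} = 5 + 100 = 105$)
$- q{\left(1 \left(-2 - 0\right) \left(-2\right) \left(6 + 2\right) \right)} = \left(-1\right) 105 = -105$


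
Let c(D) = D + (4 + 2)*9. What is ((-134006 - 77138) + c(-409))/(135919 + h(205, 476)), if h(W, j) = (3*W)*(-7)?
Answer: -211499/131614 ≈ -1.6070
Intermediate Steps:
h(W, j) = -21*W
c(D) = 54 + D (c(D) = D + 6*9 = D + 54 = 54 + D)
((-134006 - 77138) + c(-409))/(135919 + h(205, 476)) = ((-134006 - 77138) + (54 - 409))/(135919 - 21*205) = (-211144 - 355)/(135919 - 4305) = -211499/131614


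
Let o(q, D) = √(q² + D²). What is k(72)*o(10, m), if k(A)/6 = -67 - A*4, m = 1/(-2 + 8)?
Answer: -355*√3601 ≈ -21303.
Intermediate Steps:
m = ⅙ (m = 1/6 = ⅙ ≈ 0.16667)
o(q, D) = √(D² + q²)
k(A) = -402 - 24*A (k(A) = 6*(-67 - A*4) = 6*(-67 - 4*A) = -402 - 24*A)
k(72)*o(10, m) = (-402 - 24*72)*√((⅙)² + 10²) = (-402 - 1728)*√(1/36 + 100) = -355*√3601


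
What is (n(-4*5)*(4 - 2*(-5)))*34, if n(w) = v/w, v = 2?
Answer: -238/5 ≈ -47.600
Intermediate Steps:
n(w) = 2/w
(n(-4*5)*(4 - 2*(-5)))*34 = ((2/((-4*5)))*(4 - 2*(-5)))*34 = ((2/(-20))*(4 + 10))*34 = ((2*(-1/20))*14)*34 = -⅒*14*34 = -7/5*34 = -238/5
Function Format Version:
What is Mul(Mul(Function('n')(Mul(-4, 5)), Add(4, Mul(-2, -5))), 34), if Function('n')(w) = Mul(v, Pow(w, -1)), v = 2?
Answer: Rational(-238, 5) ≈ -47.600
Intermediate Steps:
Function('n')(w) = Mul(2, Pow(w, -1))
Mul(Mul(Function('n')(Mul(-4, 5)), Add(4, Mul(-2, -5))), 34) = Mul(Mul(Mul(2, Pow(Mul(-4, 5), -1)), Add(4, Mul(-2, -5))), 34) = Mul(Mul(Mul(2, Pow(-20, -1)), Add(4, 10)), 34) = Mul(Mul(Mul(2, Rational(-1, 20)), 14), 34) = Mul(Mul(Rational(-1, 10), 14), 34) = Mul(Rational(-7, 5), 34) = Rational(-238, 5)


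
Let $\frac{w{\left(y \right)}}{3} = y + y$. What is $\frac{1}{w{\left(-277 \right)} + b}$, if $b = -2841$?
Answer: $- \frac{1}{4503} \approx -0.00022207$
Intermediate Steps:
$w{\left(y \right)} = 6 y$ ($w{\left(y \right)} = 3 \left(y + y\right) = 3 \cdot 2 y = 6 y$)
$\frac{1}{w{\left(-277 \right)} + b} = \frac{1}{6 \left(-277\right) - 2841} = \frac{1}{-1662 - 2841} = \frac{1}{-4503} = - \frac{1}{4503}$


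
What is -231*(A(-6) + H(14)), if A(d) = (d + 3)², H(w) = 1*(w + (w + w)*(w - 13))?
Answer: -11781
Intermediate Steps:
H(w) = w + 2*w*(-13 + w) (H(w) = 1*(w + (2*w)*(-13 + w)) = 1*(w + 2*w*(-13 + w)) = w + 2*w*(-13 + w))
A(d) = (3 + d)²
-231*(A(-6) + H(14)) = -231*((3 - 6)² + 14*(-25 + 2*14)) = -231*((-3)² + 14*(-25 + 28)) = -231*(9 + 14*3) = -231*(9 + 42) = -231*51 = -11781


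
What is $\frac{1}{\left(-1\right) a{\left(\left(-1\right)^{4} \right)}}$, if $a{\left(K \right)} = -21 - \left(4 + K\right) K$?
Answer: $\frac{1}{26} \approx 0.038462$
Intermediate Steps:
$a{\left(K \right)} = -21 - K \left(4 + K\right)$
$\frac{1}{\left(-1\right) a{\left(\left(-1\right)^{4} \right)}} = \frac{1}{\left(-1\right) \left(-21 - \left(\left(-1\right)^{4}\right)^{2} - 4 \left(-1\right)^{4}\right)} = \frac{1}{\left(-1\right) \left(-21 - 1^{2} - 4\right)} = \frac{1}{\left(-1\right) \left(-21 - 1 - 4\right)} = \frac{1}{\left(-1\right) \left(-26\right)} = \frac{1}{26}$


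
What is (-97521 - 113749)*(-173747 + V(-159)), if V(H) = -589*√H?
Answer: 36707528690 + 124438030*I*√159 ≈ 3.6708e+10 + 1.5691e+9*I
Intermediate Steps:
(-97521 - 113749)*(-173747 + V(-159)) = (-97521 - 113749)*(-173747 - 589*I*√159) = -211270*(-173747 - 589*I*√159) = 36707528690 + 124438030*I*√159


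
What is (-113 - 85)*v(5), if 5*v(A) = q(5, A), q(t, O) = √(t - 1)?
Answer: -396/5 ≈ -79.200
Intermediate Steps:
q(t, O) = √(-1 + t)
v(A) = ⅖ (v(A) = √(-1 + 5)/5 = √4/5 = (⅕)*2 = ⅖)
(-113 - 85)*v(5) = (-113 - 85)*(⅖) = -198*⅖ = -396/5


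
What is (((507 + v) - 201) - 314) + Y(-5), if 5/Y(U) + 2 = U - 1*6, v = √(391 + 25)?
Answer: -109/13 + 4*√26 ≈ 12.011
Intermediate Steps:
v = 4*√26 (v = √416 = 4*√26 ≈ 20.396)
Y(U) = 5/(-8 + U) (Y(U) = 5/(-2 + (U - 1*6)) = 5/(-2 + (U - 6)) = 5/(-2 + (-6 + U)) = 5/(-8 + U))
(((507 + v) - 201) - 314) + Y(-5) = (((507 + 4*√26) - 201) - 314) + 5/(-8 - 5) = ((306 + 4*√26) - 314) + 5/(-13) = (-8 + 4*√26) + 5*(-1/13) = (-8 + 4*√26) - 5/13 = -109/13 + 4*√26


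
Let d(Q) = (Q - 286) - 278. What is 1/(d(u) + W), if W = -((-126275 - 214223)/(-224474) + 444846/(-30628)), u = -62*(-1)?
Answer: -1718797418/840479406771 ≈ -0.0020450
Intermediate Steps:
u = 62
d(Q) = -564 + Q (d(Q) = (-286 + Q) - 278 = -564 + Q)
W = 22356897065/1718797418 (W = -(-340498*(-1/224474) + 444846*(-1/30628)) = -(170249/112237 - 222423/15314) = -1*(-22356897065/1718797418) = 22356897065/1718797418 ≈ 13.007)
1/(d(u) + W) = 1/((-564 + 62) + 22356897065/1718797418) = 1/(-502 + 22356897065/1718797418) = 1/(-840479406771/1718797418) = -1718797418/840479406771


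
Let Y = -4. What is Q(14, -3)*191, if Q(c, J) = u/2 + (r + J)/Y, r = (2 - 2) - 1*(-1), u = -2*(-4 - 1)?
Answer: 2101/2 ≈ 1050.5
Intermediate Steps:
u = 10 (u = -2*(-5) = 10)
r = 1 (r = 0 + 1 = 1)
Q(c, J) = 19/4 - J/4 (Q(c, J) = 10/2 + (1 + J)/(-4) = 10*(½) + (1 + J)*(-¼) = 5 + (-¼ - J/4) = 19/4 - J/4)
Q(14, -3)*191 = (19/4 - ¼*(-3))*191 = (19/4 + ¾)*191 = (11/2)*191 = 2101/2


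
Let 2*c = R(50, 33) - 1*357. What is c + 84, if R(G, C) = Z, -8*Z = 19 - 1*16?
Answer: -1515/16 ≈ -94.688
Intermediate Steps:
Z = -3/8 (Z = -(19 - 1*16)/8 = -(19 - 16)/8 = -⅛*3 = -3/8 ≈ -0.37500)
R(G, C) = -3/8
c = -2859/16 (c = (-3/8 - 1*357)/2 = (-3/8 - 357)/2 = (½)*(-2859/8) = -2859/16 ≈ -178.69)
c + 84 = -2859/16 + 84 = -1515/16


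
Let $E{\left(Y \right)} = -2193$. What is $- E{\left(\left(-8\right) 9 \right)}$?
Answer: $2193$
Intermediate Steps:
$- E{\left(\left(-8\right) 9 \right)} = \left(-1\right) \left(-2193\right) = 2193$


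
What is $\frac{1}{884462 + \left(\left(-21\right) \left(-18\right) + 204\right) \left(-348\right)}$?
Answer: $\frac{1}{681926} \approx 1.4664 \cdot 10^{-6}$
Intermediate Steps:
$\frac{1}{884462 + \left(\left(-21\right) \left(-18\right) + 204\right) \left(-348\right)} = \frac{1}{884462 + \left(378 + 204\right) \left(-348\right)} = \frac{1}{884462 + 582 \left(-348\right)} = \frac{1}{884462 - 202536} = \frac{1}{681926}$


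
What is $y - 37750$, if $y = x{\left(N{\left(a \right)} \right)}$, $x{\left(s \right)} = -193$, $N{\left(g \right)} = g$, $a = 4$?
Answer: $-37943$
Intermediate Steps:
$y = -193$
$y - 37750 = -193 - 37750 = -37943$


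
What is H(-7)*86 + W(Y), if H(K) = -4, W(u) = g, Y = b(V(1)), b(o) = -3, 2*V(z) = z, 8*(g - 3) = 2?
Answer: -1363/4 ≈ -340.75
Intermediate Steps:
g = 13/4 (g = 3 + (1/8)*2 = 3 + 1/4 = 13/4 ≈ 3.2500)
V(z) = z/2
Y = -3
W(u) = 13/4
H(-7)*86 + W(Y) = -4*86 + 13/4 = -344 + 13/4 = -1363/4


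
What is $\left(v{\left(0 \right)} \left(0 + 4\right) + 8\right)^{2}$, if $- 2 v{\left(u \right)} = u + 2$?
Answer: $16$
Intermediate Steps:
$v{\left(u \right)} = -1 - \frac{u}{2}$ ($v{\left(u \right)} = - \frac{u + 2}{2} = - \frac{2 + u}{2} = -1 - \frac{u}{2}$)
$\left(v{\left(0 \right)} \left(0 + 4\right) + 8\right)^{2} = \left(\left(-1 - 0\right) \left(0 + 4\right) + 8\right)^{2} = \left(\left(-1 + 0\right) 4 + 8\right)^{2} = \left(\left(-1\right) 4 + 8\right)^{2} = \left(-4 + 8\right)^{2} = 4^{2} = 16$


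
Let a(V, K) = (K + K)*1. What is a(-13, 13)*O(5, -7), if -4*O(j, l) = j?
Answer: -65/2 ≈ -32.500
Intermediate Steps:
a(V, K) = 2*K (a(V, K) = (2*K)*1 = 2*K)
O(j, l) = -j/4
a(-13, 13)*O(5, -7) = (2*13)*(-¼*5) = 26*(-5/4) = -65/2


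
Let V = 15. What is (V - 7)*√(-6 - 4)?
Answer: 8*I*√10 ≈ 25.298*I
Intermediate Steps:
(V - 7)*√(-6 - 4) = (15 - 7)*√(-6 - 4) = 8*√(-10) = 8*(I*√10) = 8*I*√10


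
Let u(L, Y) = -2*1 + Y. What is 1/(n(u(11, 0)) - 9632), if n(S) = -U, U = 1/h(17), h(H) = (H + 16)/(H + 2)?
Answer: -33/317875 ≈ -0.00010381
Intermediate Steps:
u(L, Y) = -2 + Y
h(H) = (16 + H)/(2 + H)
U = 19/33 (U = 1/((16 + 17)/(2 + 17)) = 1/(33/19) = 19/33 ≈ 0.57576)
n(S) = -19/33 (n(S) = -1*19/33 = -19/33)
1/(n(u(11, 0)) - 9632) = 1/(-19/33 - 9632) = 1/(-317875/33) = -33/317875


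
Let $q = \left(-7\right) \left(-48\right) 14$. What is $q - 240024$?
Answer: $-235320$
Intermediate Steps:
$q = 4704$ ($q = 336 \cdot 14 = 4704$)
$q - 240024 = 4704 - 240024 = -235320$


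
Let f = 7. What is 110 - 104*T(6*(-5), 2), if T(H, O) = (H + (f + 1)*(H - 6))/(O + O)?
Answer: 8378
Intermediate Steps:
T(H, O) = (-48 + 9*H)/(2*O) (T(H, O) = (H + (7 + 1)*(H - 6))/(O + O) = (H + 8*(-6 + H))/((2*O)) = (H + (-48 + 8*H))*(1/(2*O)) = (-48 + 9*H)*(1/(2*O)) = (-48 + 9*H)/(2*O))
110 - 104*T(6*(-5), 2) = 110 - 156*(-16 + 3*(6*(-5)))/2 = 110 - 156*(-16 + 3*(-30))/2 = 110 - 156*(-16 - 90)/2 = 110 - 156*(-106)/2 = 110 - 104*(-159/2) = 110 + 8268 = 8378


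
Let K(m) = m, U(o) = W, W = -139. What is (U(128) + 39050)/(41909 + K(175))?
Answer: 233/252 ≈ 0.92460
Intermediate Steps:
U(o) = -139
(U(128) + 39050)/(41909 + K(175)) = (-139 + 39050)/(41909 + 175) = 38911/42084 = 38911*(1/42084) = 233/252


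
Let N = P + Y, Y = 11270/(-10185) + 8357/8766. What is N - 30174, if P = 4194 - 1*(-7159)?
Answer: -16003664197/850302 ≈ -18821.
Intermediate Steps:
P = 11353 (P = 4194 + 7159 = 11353)
Y = -130255/850302 (Y = 11270*(-1/10185) + 8357*(1/8766) = -322/291 + 8357/8766 = -130255/850302 ≈ -0.15319)
N = 9653348351/850302 (N = 11353 - 130255/850302 = 9653348351/850302 ≈ 11353.)
N - 30174 = 9653348351/850302 - 30174 = -16003664197/850302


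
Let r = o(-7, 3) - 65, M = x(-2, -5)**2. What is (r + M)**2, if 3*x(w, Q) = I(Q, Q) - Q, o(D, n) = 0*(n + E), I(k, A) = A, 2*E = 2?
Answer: 4225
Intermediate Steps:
E = 1 (E = (1/2)*2 = 1)
o(D, n) = 0 (o(D, n) = 0*(n + 1) = 0*(1 + n) = 0)
x(w, Q) = 0 (x(w, Q) = (Q - Q)/3 = (1/3)*0 = 0)
M = 0 (M = 0**2 = 0)
r = -65 (r = 0 - 65 = -65)
(r + M)**2 = (-65 + 0)**2 = (-65)**2 = 4225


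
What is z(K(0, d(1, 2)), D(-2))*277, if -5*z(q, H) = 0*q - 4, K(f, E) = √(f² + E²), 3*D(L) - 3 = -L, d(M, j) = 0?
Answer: 1108/5 ≈ 221.60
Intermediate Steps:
D(L) = 1 - L/3 (D(L) = 1 + (-L)/3 = 1 - L/3)
K(f, E) = √(E² + f²)
z(q, H) = ⅘ (z(q, H) = -(0*q - 4)/5 = -(0 - 4)/5 = -⅕*(-4) = ⅘)
z(K(0, d(1, 2)), D(-2))*277 = (⅘)*277 = 1108/5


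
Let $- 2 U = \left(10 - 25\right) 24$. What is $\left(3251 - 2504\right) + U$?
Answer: $927$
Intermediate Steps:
$U = 180$ ($U = - \frac{\left(10 - 25\right) 24}{2} = - \frac{\left(-15\right) 24}{2} = \left(- \frac{1}{2}\right) \left(-360\right) = 180$)
$\left(3251 - 2504\right) + U = \left(3251 - 2504\right) + 180 = 747 + 180 = 927$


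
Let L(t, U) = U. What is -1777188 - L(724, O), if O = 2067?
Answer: -1779255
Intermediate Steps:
-1777188 - L(724, O) = -1777188 - 1*2067 = -1777188 - 2067 = -1779255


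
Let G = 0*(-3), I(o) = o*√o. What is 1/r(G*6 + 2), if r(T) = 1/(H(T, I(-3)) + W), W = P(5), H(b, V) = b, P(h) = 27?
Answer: 29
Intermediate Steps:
I(o) = o^(3/2)
G = 0
W = 27
r(T) = 1/(27 + T) (r(T) = 1/(T + 27) = 1/(27 + T))
1/r(G*6 + 2) = 1/(1/(27 + (0*6 + 2))) = 1/(1/(27 + (0 + 2))) = 1/(1/(27 + 2)) = 1/(1/29) = 29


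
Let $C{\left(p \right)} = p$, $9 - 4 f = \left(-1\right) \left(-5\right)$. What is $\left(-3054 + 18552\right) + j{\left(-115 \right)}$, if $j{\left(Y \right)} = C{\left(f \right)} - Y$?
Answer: $15614$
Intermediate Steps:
$f = 1$ ($f = \frac{9}{4} - \frac{\left(-1\right) \left(-5\right)}{4} = \frac{9}{4} - \frac{5}{4} = 1$)
$j{\left(Y \right)} = 1 - Y$
$\left(-3054 + 18552\right) + j{\left(-115 \right)} = \left(-3054 + 18552\right) + \left(1 - -115\right) = 15498 + \left(1 + 115\right) = 15498 + 116 = 15614$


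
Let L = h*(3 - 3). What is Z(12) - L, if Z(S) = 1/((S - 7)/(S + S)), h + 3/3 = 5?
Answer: 24/5 ≈ 4.8000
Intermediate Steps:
h = 4 (h = -1 + 5 = 4)
L = 0 (L = 4*(3 - 3) = 4*0 = 0)
Z(S) = 2*S/(-7 + S) (Z(S) = 1/((-7 + S)/((2*S))) = 1/((-7 + S)*(1/(2*S))) = 1/((-7 + S)/(2*S)) = 2*S/(-7 + S))
Z(12) - L = 2*12/(-7 + 12) - 1*0 = 2*12/5 + 0 = 2*12*(⅕) + 0 = 24/5 + 0 = 24/5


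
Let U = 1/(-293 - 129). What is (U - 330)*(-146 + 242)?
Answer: -6684528/211 ≈ -31680.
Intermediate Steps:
U = -1/422 (U = 1/(-422) = -1/422 ≈ -0.0023697)
(U - 330)*(-146 + 242) = (-1/422 - 330)*(-146 + 242) = -139261/422*96 = -6684528/211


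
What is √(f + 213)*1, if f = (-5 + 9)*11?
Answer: √257 ≈ 16.031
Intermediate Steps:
f = 44 (f = 4*11 = 44)
√(f + 213)*1 = √(44 + 213)*1 = √257*1 = √257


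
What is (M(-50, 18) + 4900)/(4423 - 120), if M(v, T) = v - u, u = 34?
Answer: 4816/4303 ≈ 1.1192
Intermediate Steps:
M(v, T) = -34 + v (M(v, T) = v - 1*34 = v - 34 = -34 + v)
(M(-50, 18) + 4900)/(4423 - 120) = ((-34 - 50) + 4900)/(4423 - 120) = (-84 + 4900)/4303 = 4816*(1/4303) = 4816/4303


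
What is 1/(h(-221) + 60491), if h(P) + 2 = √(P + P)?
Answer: 4653/281455351 - I*√442/3658919563 ≈ 1.6532e-5 - 5.7459e-9*I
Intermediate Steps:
h(P) = -2 + √2*√P (h(P) = -2 + √(P + P) = -2 + √(2*P) = -2 + √2*√P)
1/(h(-221) + 60491) = 1/((-2 + √2*√(-221)) + 60491) = 1/((-2 + √2*(I*√221)) + 60491) = 1/((-2 + I*√442) + 60491) = 1/(60489 + I*√442)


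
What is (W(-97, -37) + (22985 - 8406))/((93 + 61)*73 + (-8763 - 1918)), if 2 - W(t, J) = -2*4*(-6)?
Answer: 14533/561 ≈ 25.906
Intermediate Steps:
W(t, J) = -46 (W(t, J) = 2 - (-2*4)*(-6) = 2 - (-8)*(-6) = 2 - 1*48 = 2 - 48 = -46)
(W(-97, -37) + (22985 - 8406))/((93 + 61)*73 + (-8763 - 1918)) = (-46 + (22985 - 8406))/((93 + 61)*73 + (-8763 - 1918)) = (-46 + 14579)/(154*73 - 10681) = 14533/(11242 - 10681) = 14533/561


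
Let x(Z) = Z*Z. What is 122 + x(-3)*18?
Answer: 284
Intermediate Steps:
x(Z) = Z²
122 + x(-3)*18 = 122 + (-3)²*18 = 122 + 9*18 = 122 + 162 = 284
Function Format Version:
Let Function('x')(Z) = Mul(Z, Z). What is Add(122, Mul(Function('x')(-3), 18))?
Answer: 284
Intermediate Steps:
Function('x')(Z) = Pow(Z, 2)
Add(122, Mul(Function('x')(-3), 18)) = Add(122, Mul(Pow(-3, 2), 18)) = Add(122, Mul(9, 18)) = Add(122, 162) = 284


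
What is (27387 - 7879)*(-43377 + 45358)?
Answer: 38645348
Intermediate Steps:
(27387 - 7879)*(-43377 + 45358) = 19508*1981 = 38645348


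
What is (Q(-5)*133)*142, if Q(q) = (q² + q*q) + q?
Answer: 849870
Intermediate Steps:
Q(q) = q + 2*q² (Q(q) = (q² + q²) + q = 2*q² + q = q + 2*q²)
(Q(-5)*133)*142 = (-5*(1 + 2*(-5))*133)*142 = (-5*(1 - 10)*133)*142 = (-5*(-9)*133)*142 = (45*133)*142 = 5985*142 = 849870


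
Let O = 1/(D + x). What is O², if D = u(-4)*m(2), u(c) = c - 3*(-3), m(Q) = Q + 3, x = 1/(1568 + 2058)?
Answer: 13147876/8217603801 ≈ 0.0016000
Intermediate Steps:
x = 1/3626 ≈ 0.00027579
m(Q) = 3 + Q
u(c) = 9 + c (u(c) = c + 9 = 9 + c)
D = 25 (D = (9 - 4)*(3 + 2) = 5*5 = 25)
O = 3626/90651 (O = 1/(25 + 1/3626) = 1/(90651/3626) = 3626/90651 ≈ 0.040000)
O² = (3626/90651)² = 13147876/8217603801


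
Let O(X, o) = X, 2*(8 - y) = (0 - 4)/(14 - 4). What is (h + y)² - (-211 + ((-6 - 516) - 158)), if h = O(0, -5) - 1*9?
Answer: 22291/25 ≈ 891.64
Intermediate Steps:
y = 41/5 (y = 8 - (0 - 4)/(2*(14 - 4)) = 8 - (-2)/10 = 8 - ½*(-⅖) = 8 + ⅕ = 41/5 ≈ 8.2000)
h = -9 (h = 0 - 1*9 = 0 - 9 = -9)
(h + y)² - (-211 + ((-6 - 516) - 158)) = (-9 + 41/5)² - (-211 + ((-6 - 516) - 158)) = (-⅘)² - (-211 + (-522 - 158)) = 16/25 - (-211 - 680) = 16/25 - 1*(-891) = 16/25 + 891 = 22291/25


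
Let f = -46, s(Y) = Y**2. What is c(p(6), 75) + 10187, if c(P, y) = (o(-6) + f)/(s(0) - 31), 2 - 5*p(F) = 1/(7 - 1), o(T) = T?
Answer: 315849/31 ≈ 10189.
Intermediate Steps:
p(F) = 11/30 (p(F) = 2/5 - 1/(5*(7 - 1)) = 2/5 - 1/5/6 = 2/5 - 1/5*1/6 = 2/5 - 1/30 = 11/30)
c(P, y) = 52/31 (c(P, y) = (-6 - 46)/(0**2 - 31) = -52/(0 - 31) = -52/(-31) = -52*(-1/31) = 52/31)
c(p(6), 75) + 10187 = 52/31 + 10187 = 315849/31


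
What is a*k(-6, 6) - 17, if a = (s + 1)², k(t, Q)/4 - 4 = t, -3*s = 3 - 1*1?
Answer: -161/9 ≈ -17.889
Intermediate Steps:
s = -⅔ (s = -(3 - 1*1)/3 = -(3 - 1)/3 = -⅓*2 = -⅔ ≈ -0.66667)
k(t, Q) = 16 + 4*t
a = ⅑ (a = (-⅔ + 1)² = (⅓)² = ⅑ ≈ 0.11111)
a*k(-6, 6) - 17 = (16 + 4*(-6))/9 - 17 = (16 - 24)/9 - 17 = (⅑)*(-8) - 17 = -8/9 - 17 = -161/9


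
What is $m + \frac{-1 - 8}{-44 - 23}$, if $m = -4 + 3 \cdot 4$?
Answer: $\frac{545}{67} \approx 8.1343$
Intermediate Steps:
$m = 8$ ($m = -4 + 12 = 8$)
$m + \frac{-1 - 8}{-44 - 23} = 8 + \frac{-1 - 8}{-44 - 23} = 8 - \frac{9}{-67} = 8 - - \frac{9}{67} = 8 + \frac{9}{67} = \frac{545}{67}$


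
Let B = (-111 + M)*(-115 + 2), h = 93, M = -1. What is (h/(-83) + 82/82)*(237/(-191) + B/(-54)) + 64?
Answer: 39544454/428031 ≈ 92.387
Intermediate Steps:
B = 12656 (B = (-111 - 1)*(-115 + 2) = -112*(-113) = 12656)
(h/(-83) + 82/82)*(237/(-191) + B/(-54)) + 64 = (93/(-83) + 82/82)*(237/(-191) + 12656/(-54)) + 64 = (93*(-1/83) + 82*(1/82))*(237*(-1/191) + 12656*(-1/54)) + 64 = (-93/83 + 1)*(-237/191 - 6328/27) + 64 = -10/83*(-1215047/5157) + 64 = 12150470/428031 + 64 = 39544454/428031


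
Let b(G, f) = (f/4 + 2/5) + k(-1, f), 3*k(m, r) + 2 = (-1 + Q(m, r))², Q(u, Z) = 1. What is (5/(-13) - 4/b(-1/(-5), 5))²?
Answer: 11662225/588289 ≈ 19.824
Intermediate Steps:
k(m, r) = -⅔ (k(m, r) = -⅔ + (-1 + 1)²/3 = -⅔ + (⅓)*0² = -⅔ + (⅓)*0 = -⅔ + 0 = -⅔)
b(G, f) = -4/15 + f/4 (b(G, f) = (f/4 + 2/5) - ⅔ = (f*(¼) + 2*(⅕)) - ⅔ = (f/4 + ⅖) - ⅔ = (⅖ + f/4) - ⅔ = -4/15 + f/4)
(5/(-13) - 4/b(-1/(-5), 5))² = (5/(-13) - 4/(-4/15 + (¼)*5))² = (5*(-1/13) - 4/(-4/15 + 5/4))² = (-5/13 - 4/59/60)² = (-5/13 - 4*60/59)² = (-5/13 - 240/59)² = (-3415/767)² = 11662225/588289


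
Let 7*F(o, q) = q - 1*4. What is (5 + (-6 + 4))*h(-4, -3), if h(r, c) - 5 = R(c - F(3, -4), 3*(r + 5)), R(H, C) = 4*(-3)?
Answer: -21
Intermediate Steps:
F(o, q) = -4/7 + q/7 (F(o, q) = (q - 1*4)/7 = (q - 4)/7 = (-4 + q)/7 = -4/7 + q/7)
R(H, C) = -12
h(r, c) = -7 (h(r, c) = 5 - 12 = -7)
(5 + (-6 + 4))*h(-4, -3) = (5 + (-6 + 4))*(-7) = (5 - 2)*(-7) = 3*(-7) = -21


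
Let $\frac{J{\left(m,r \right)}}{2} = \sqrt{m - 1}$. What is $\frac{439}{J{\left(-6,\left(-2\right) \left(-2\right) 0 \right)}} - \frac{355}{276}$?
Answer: $- \frac{355}{276} - \frac{439 i \sqrt{7}}{14} \approx -1.2862 - 82.963 i$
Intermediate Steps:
$J{\left(m,r \right)} = 2 \sqrt{-1 + m}$ ($J{\left(m,r \right)} = 2 \sqrt{m - 1} = 2 \sqrt{-1 + m}$)
$\frac{439}{J{\left(-6,\left(-2\right) \left(-2\right) 0 \right)}} - \frac{355}{276} = \frac{439}{2 \sqrt{-1 - 6}} - \frac{355}{276} = \frac{439}{2 \sqrt{-7}} - \frac{355}{276} = \frac{439}{2 i \sqrt{7}} - \frac{355}{276} = 439 \left(- \frac{i \sqrt{7}}{14}\right) - \frac{355}{276} = - \frac{439 i \sqrt{7}}{14} - \frac{355}{276} = - \frac{355}{276} - \frac{439 i \sqrt{7}}{14}$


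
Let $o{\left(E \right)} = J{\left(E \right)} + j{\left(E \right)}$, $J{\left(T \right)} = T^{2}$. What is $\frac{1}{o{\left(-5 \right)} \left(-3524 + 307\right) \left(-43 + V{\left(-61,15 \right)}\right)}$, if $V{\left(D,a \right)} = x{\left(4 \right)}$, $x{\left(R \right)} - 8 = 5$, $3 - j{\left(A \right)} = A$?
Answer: $\frac{1}{3184830} \approx 3.1399 \cdot 10^{-7}$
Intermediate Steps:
$j{\left(A \right)} = 3 - A$
$x{\left(R \right)} = 13$ ($x{\left(R \right)} = 8 + 5 = 13$)
$V{\left(D,a \right)} = 13$
$o{\left(E \right)} = 3 + E^{2} - E$ ($o{\left(E \right)} = E^{2} - \left(-3 + E\right) = 3 + E^{2} - E$)
$\frac{1}{o{\left(-5 \right)} \left(-3524 + 307\right) \left(-43 + V{\left(-61,15 \right)}\right)} = \frac{1}{\left(3 + \left(-5\right)^{2} - -5\right) \left(-3524 + 307\right) \left(-43 + 13\right)} = \frac{1}{\left(3 + 25 + 5\right) \left(\left(-3217\right) \left(-30\right)\right)} = \frac{1}{33 \cdot 96510} = \frac{1}{3184830}$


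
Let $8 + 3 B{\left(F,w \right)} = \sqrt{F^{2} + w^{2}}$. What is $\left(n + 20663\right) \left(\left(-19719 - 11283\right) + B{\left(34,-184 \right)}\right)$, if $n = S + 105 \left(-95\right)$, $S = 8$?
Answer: $- \frac{994877744}{3} + \frac{21392 \sqrt{8753}}{3} \approx -3.3096 \cdot 10^{8}$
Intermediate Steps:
$B{\left(F,w \right)} = - \frac{8}{3} + \frac{\sqrt{F^{2} + w^{2}}}{3}$
$n = -9967$ ($n = 8 + 105 \left(-95\right) = 8 - 9975 = -9967$)
$\left(n + 20663\right) \left(\left(-19719 - 11283\right) + B{\left(34,-184 \right)}\right) = \left(-9967 + 20663\right) \left(\left(-19719 - 11283\right) - \left(\frac{8}{3} - \frac{\sqrt{34^{2} + \left(-184\right)^{2}}}{3}\right)\right) = 10696 \left(\left(-19719 - 11283\right) - \left(\frac{8}{3} - \frac{\sqrt{1156 + 33856}}{3}\right)\right) = 10696 \left(-31002 - \left(\frac{8}{3} - \frac{\sqrt{35012}}{3}\right)\right) = 10696 \left(-31002 - \left(\frac{8}{3} - \frac{2 \sqrt{8753}}{3}\right)\right) = 10696 \left(- \frac{93014}{3} + \frac{2 \sqrt{8753}}{3}\right) = - \frac{994877744}{3} + \frac{21392 \sqrt{8753}}{3}$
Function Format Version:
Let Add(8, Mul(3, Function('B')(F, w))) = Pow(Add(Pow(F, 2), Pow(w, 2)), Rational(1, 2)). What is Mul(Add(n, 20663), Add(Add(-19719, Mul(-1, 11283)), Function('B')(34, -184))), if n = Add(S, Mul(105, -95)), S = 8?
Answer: Add(Rational(-994877744, 3), Mul(Rational(21392, 3), Pow(8753, Rational(1, 2)))) ≈ -3.3096e+8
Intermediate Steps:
Function('B')(F, w) = Add(Rational(-8, 3), Mul(Rational(1, 3), Pow(Add(Pow(F, 2), Pow(w, 2)), Rational(1, 2))))
n = -9967 (n = Add(8, Mul(105, -95)) = Add(8, -9975) = -9967)
Mul(Add(n, 20663), Add(Add(-19719, Mul(-1, 11283)), Function('B')(34, -184))) = Mul(Add(-9967, 20663), Add(Add(-19719, Mul(-1, 11283)), Add(Rational(-8, 3), Mul(Rational(1, 3), Pow(Add(Pow(34, 2), Pow(-184, 2)), Rational(1, 2)))))) = Mul(10696, Add(Add(-19719, -11283), Add(Rational(-8, 3), Mul(Rational(1, 3), Pow(Add(1156, 33856), Rational(1, 2)))))) = Mul(10696, Add(-31002, Add(Rational(-8, 3), Mul(Rational(1, 3), Pow(35012, Rational(1, 2)))))) = Mul(10696, Add(-31002, Add(Rational(-8, 3), Mul(Rational(1, 3), Mul(2, Pow(8753, Rational(1, 2))))))) = Mul(10696, Add(-31002, Add(Rational(-8, 3), Mul(Rational(2, 3), Pow(8753, Rational(1, 2)))))) = Mul(10696, Add(Rational(-93014, 3), Mul(Rational(2, 3), Pow(8753, Rational(1, 2))))) = Add(Rational(-994877744, 3), Mul(Rational(21392, 3), Pow(8753, Rational(1, 2))))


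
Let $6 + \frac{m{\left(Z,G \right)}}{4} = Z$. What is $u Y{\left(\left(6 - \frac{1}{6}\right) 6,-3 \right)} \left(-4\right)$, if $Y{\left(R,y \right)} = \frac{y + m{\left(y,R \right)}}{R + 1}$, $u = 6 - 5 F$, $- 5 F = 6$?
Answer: $52$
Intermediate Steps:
$F = - \frac{6}{5}$ ($F = \left(- \frac{1}{5}\right) 6 = - \frac{6}{5} \approx -1.2$)
$m{\left(Z,G \right)} = -24 + 4 Z$
$u = 12$ ($u = 6 - -6 = 6 + 6 = 12$)
$Y{\left(R,y \right)} = \frac{-24 + 5 y}{1 + R}$ ($Y{\left(R,y \right)} = \frac{y + \left(-24 + 4 y\right)}{R + 1} = \frac{-24 + 5 y}{1 + R}$)
$u Y{\left(\left(6 - \frac{1}{6}\right) 6,-3 \right)} \left(-4\right) = 12 \frac{-24 + 5 \left(-3\right)}{1 + \left(6 - \frac{1}{6}\right) 6} \left(-4\right) = 12 \frac{-24 - 15}{1 + \left(6 - \frac{1}{6}\right) 6} \left(-4\right) = 12 \frac{1}{1 + \left(6 - \frac{1}{6}\right) 6} \left(-39\right) \left(-4\right) = 12 \frac{1}{1 + \frac{35}{6} \cdot 6} \left(-39\right) \left(-4\right) = 12 \frac{1}{1 + 35} \left(-39\right) \left(-4\right) = 12 \cdot \frac{1}{36} \left(-39\right) \left(-4\right) = 12 \left(- \frac{13}{12}\right) \left(-4\right) = \left(-13\right) \left(-4\right) = 52$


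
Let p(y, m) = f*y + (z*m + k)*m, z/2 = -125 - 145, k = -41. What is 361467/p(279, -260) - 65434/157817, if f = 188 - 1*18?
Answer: -2441847312479/5751784178470 ≈ -0.42454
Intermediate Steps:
z = -540 (z = 2*(-125 - 145) = 2*(-270) = -540)
f = 170 (f = 188 - 18 = 170)
p(y, m) = 170*y + m*(-41 - 540*m) (p(y, m) = 170*y + (-540*m - 41)*m = 170*y + (-41 - 540*m)*m = 170*y + m*(-41 - 540*m))
361467/p(279, -260) - 65434/157817 = 361467/(-540*(-260)² - 41*(-260) + 170*279) - 65434/157817 = 361467/(-540*67600 + 10660 + 47430) - 65434*1/157817 = 361467/(-36504000 + 10660 + 47430) - 65434/157817 = 361467/(-36445910) - 65434/157817 = 361467*(-1/36445910) - 65434/157817 = -361467/36445910 - 65434/157817 = -2441847312479/5751784178470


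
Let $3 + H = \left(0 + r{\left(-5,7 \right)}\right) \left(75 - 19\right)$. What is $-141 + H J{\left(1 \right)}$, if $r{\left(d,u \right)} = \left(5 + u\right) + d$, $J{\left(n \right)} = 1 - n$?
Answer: $-141$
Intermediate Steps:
$r{\left(d,u \right)} = 5 + d + u$
$H = 389$ ($H = -3 + \left(0 + \left(5 - 5 + 7\right)\right) \left(75 - 19\right) = -3 + \left(0 + 7\right) 56 = -3 + 7 \cdot 56 = -3 + 392 = 389$)
$-141 + H J{\left(1 \right)} = -141 + 389 \left(1 - 1\right) = -141 + 389 \cdot 0 = -141 + 0 = -141$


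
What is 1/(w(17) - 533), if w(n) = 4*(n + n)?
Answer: -1/397 ≈ -0.0025189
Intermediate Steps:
w(n) = 8*n (w(n) = 4*(2*n) = 8*n)
1/(w(17) - 533) = 1/(8*17 - 533) = 1/(136 - 533) = 1/(-397) = -1/397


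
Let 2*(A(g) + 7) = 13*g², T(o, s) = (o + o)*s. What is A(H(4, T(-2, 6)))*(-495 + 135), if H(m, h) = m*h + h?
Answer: -33693480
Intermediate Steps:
T(o, s) = 2*o*s (T(o, s) = (2*o)*s = 2*o*s)
H(m, h) = h + h*m (H(m, h) = h*m + h = h + h*m)
A(g) = -7 + 13*g²/2 (A(g) = -7 + (13*g²)/2 = -7 + 13*g²/2)
A(H(4, T(-2, 6)))*(-495 + 135) = (-7 + 13*((2*(-2)*6)*(1 + 4))²/2)*(-495 + 135) = (-7 + 13*(-24*5)²/2)*(-360) = (-7 + (13/2)*(-120)²)*(-360) = (-7 + (13/2)*14400)*(-360) = (-7 + 93600)*(-360) = 93593*(-360) = -33693480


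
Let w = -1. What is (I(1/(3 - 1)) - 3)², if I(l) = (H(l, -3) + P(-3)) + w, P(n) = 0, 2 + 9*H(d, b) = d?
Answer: 625/36 ≈ 17.361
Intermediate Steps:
H(d, b) = -2/9 + d/9
I(l) = -11/9 + l/9 (I(l) = ((-2/9 + l/9) + 0) - 1 = (-2/9 + l/9) - 1 = -11/9 + l/9)
(I(1/(3 - 1)) - 3)² = ((-11/9 + 1/(9*(3 - 1))) - 3)² = ((-11/9 + (⅑)/2) - 3)² = ((-11/9 + (⅑)*(½)) - 3)² = ((-11/9 + 1/18) - 3)² = (-7/6 - 3)² = (-25/6)² = 625/36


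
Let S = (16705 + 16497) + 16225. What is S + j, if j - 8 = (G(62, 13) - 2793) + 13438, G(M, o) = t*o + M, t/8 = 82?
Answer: 68670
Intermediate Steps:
t = 656 (t = 8*82 = 656)
G(M, o) = M + 656*o (G(M, o) = 656*o + M = M + 656*o)
S = 49427 (S = 33202 + 16225 = 49427)
j = 19243 (j = 8 + (((62 + 656*13) - 2793) + 13438) = 8 + (((62 + 8528) - 2793) + 13438) = 8 + ((8590 - 2793) + 13438) = 8 + (5797 + 13438) = 8 + 19235 = 19243)
S + j = 49427 + 19243 = 68670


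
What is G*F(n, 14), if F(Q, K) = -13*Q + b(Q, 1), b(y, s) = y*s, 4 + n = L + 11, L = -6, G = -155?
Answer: 1860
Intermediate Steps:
n = 1 (n = -4 + (-6 + 11) = -4 + 5 = 1)
b(y, s) = s*y
F(Q, K) = -12*Q (F(Q, K) = -13*Q + 1*Q = -13*Q + Q = -12*Q)
G*F(n, 14) = -(-1860) = -155*(-12) = 1860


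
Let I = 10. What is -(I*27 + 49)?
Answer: -319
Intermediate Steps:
-(I*27 + 49) = -(10*27 + 49) = -(270 + 49) = -1*319 = -319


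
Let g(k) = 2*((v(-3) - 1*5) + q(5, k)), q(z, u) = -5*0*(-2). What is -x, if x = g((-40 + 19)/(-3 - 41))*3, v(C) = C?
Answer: 48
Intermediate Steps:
q(z, u) = 0 (q(z, u) = 0*(-2) = 0)
g(k) = -16 (g(k) = 2*((-3 - 1*5) + 0) = 2*((-3 - 5) + 0) = 2*(-8 + 0) = 2*(-8) = -16)
x = -48 (x = -16*3 = -48)
-x = -1*(-48) = 48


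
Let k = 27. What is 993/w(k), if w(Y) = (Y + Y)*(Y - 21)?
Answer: 331/108 ≈ 3.0648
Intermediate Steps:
w(Y) = 2*Y*(-21 + Y) (w(Y) = (2*Y)*(-21 + Y) = 2*Y*(-21 + Y))
993/w(k) = 993/((2*27*(-21 + 27))) = 993/((2*27*6)) = 993/324 = 993*(1/324) = 331/108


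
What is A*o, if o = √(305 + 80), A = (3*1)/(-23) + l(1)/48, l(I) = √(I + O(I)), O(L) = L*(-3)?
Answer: √385*(-144 + 23*I*√2)/1104 ≈ -2.5593 + 0.5781*I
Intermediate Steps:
O(L) = -3*L
l(I) = √2*√(-I) (l(I) = √(I - 3*I) = √(-2*I) = √2*√(-I))
A = -3/23 + I*√2/48 (A = (3*1)/(-23) + (√2*√(-1*1))/48 = 3*(-1/23) + (√2*√(-1))*(1/48) = -3/23 + (√2*I)*(1/48) = -3/23 + (I*√2)*(1/48) = -3/23 + I*√2/48 ≈ -0.13043 + 0.029463*I)
o = √385 ≈ 19.621
A*o = (-3/23 + I*√2/48)*√385 = √385*(-3/23 + I*√2/48)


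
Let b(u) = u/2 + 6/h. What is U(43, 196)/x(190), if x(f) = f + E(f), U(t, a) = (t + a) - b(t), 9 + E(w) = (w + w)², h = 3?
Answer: 431/289162 ≈ 0.0014905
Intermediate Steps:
E(w) = -9 + 4*w² (E(w) = -9 + (w + w)² = -9 + (2*w)² = -9 + 4*w²)
b(u) = 2 + u/2 (b(u) = u/2 + 6/3 = u*(½) + 6*(⅓) = u/2 + 2 = 2 + u/2)
U(t, a) = -2 + a + t/2 (U(t, a) = (t + a) - (2 + t/2) = (a + t) + (-2 - t/2) = -2 + a + t/2)
x(f) = -9 + f + 4*f² (x(f) = f + (-9 + 4*f²) = -9 + f + 4*f²)
U(43, 196)/x(190) = (-2 + 196 + (½)*43)/(-9 + 190 + 4*190²) = (-2 + 196 + 43/2)/(-9 + 190 + 4*36100) = 431/(2*(-9 + 190 + 144400)) = (431/2)/144581 = (431/2)*(1/144581) = 431/289162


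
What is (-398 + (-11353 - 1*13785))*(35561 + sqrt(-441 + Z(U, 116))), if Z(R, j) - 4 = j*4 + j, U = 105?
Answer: -908085696 - 25536*sqrt(143) ≈ -9.0839e+8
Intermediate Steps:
Z(R, j) = 4 + 5*j (Z(R, j) = 4 + (j*4 + j) = 4 + (4*j + j) = 4 + 5*j)
(-398 + (-11353 - 1*13785))*(35561 + sqrt(-441 + Z(U, 116))) = (-398 + (-11353 - 1*13785))*(35561 + sqrt(-441 + (4 + 5*116))) = (-398 + (-11353 - 13785))*(35561 + sqrt(-441 + (4 + 580))) = (-398 - 25138)*(35561 + sqrt(-441 + 584)) = -25536*(35561 + sqrt(143)) = -908085696 - 25536*sqrt(143)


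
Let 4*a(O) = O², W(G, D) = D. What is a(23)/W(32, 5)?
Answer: 529/20 ≈ 26.450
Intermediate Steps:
a(O) = O²/4
a(23)/W(32, 5) = ((¼)*23²)/5 = ((¼)*529)*(⅕) = (529/4)*(⅕) = 529/20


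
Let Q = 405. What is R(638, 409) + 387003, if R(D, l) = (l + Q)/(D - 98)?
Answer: 104491217/270 ≈ 3.8700e+5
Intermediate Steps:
R(D, l) = (405 + l)/(-98 + D) (R(D, l) = (l + 405)/(D - 98) = (405 + l)/(-98 + D))
R(638, 409) + 387003 = (405 + 409)/(-98 + 638) + 387003 = 814/540 + 387003 = (1/540)*814 + 387003 = 407/270 + 387003 = 104491217/270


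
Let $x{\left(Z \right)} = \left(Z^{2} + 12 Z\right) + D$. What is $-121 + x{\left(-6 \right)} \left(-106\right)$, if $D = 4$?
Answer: $3271$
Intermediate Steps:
$x{\left(Z \right)} = 4 + Z^{2} + 12 Z$ ($x{\left(Z \right)} = \left(Z^{2} + 12 Z\right) + 4 = 4 + Z^{2} + 12 Z$)
$-121 + x{\left(-6 \right)} \left(-106\right) = -121 + \left(4 + \left(-6\right)^{2} + 12 \left(-6\right)\right) \left(-106\right) = -121 + \left(4 + 36 - 72\right) \left(-106\right) = -121 - -3392 = -121 + 3392 = 3271$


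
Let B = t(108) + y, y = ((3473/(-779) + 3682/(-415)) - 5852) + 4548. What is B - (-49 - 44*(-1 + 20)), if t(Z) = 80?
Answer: -113903188/323285 ≈ -352.33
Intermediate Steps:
y = -425873213/323285 (y = ((3473*(-1/779) + 3682*(-1/415)) - 5852) + 4548 = ((-3473/779 - 3682/415) - 5852) + 4548 = (-4309573/323285 - 5852) + 4548 = -1896173393/323285 + 4548 = -425873213/323285 ≈ -1317.3)
B = -400010413/323285 (B = 80 - 425873213/323285 = -400010413/323285 ≈ -1237.3)
B - (-49 - 44*(-1 + 20)) = -400010413/323285 - (-49 - 44*(-1 + 20)) = -400010413/323285 - (-49 - 44*19) = -400010413/323285 - (-49 - 836) = -400010413/323285 - 1*(-885) = -400010413/323285 + 885 = -113903188/323285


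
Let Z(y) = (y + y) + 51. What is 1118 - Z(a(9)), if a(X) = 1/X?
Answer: 9601/9 ≈ 1066.8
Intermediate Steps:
Z(y) = 51 + 2*y (Z(y) = 2*y + 51 = 51 + 2*y)
1118 - Z(a(9)) = 1118 - (51 + 2/9) = 1118 - 1*461/9 = 1118 - 461/9 = 9601/9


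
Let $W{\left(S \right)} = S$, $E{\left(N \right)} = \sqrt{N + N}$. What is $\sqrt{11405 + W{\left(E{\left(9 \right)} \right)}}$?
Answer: $\sqrt{11405 + 3 \sqrt{2}} \approx 106.81$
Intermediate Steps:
$E{\left(N \right)} = \sqrt{2} \sqrt{N}$ ($E{\left(N \right)} = \sqrt{2 N} = \sqrt{2} \sqrt{N}$)
$\sqrt{11405 + W{\left(E{\left(9 \right)} \right)}} = \sqrt{11405 + \sqrt{2} \sqrt{9}} = \sqrt{11405 + \sqrt{2} \cdot 3} = \sqrt{11405 + 3 \sqrt{2}}$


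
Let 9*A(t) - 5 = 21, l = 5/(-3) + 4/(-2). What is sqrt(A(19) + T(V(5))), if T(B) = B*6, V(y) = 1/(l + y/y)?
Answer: sqrt(23)/6 ≈ 0.79930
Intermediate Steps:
l = -11/3 (l = 5*(-1/3) + 4*(-1/2) = -5/3 - 2 = -11/3 ≈ -3.6667)
V(y) = -3/8 (V(y) = 1/(-11/3 + y/y) = 1/(-11/3 + 1) = 1/(-8/3) = -3/8)
A(t) = 26/9 (A(t) = 5/9 + (1/9)*21 = 5/9 + 7/3 = 26/9)
T(B) = 6*B
sqrt(A(19) + T(V(5))) = sqrt(26/9 + 6*(-3/8)) = sqrt(26/9 - 9/4) = sqrt(23/36) = sqrt(23)/6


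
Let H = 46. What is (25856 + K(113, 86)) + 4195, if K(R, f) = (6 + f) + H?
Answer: 30189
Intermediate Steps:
K(R, f) = 52 + f (K(R, f) = (6 + f) + 46 = 52 + f)
(25856 + K(113, 86)) + 4195 = (25856 + (52 + 86)) + 4195 = (25856 + 138) + 4195 = 25994 + 4195 = 30189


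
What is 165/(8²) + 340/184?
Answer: 6515/1472 ≈ 4.4259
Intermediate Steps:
165/(8²) + 340/184 = 165/64 + 340*(1/184) = 165*(1/64) + 85/46 = 165/64 + 85/46 = 6515/1472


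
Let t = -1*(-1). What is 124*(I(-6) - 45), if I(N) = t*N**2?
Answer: -1116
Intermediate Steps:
t = 1
I(N) = N**2 (I(N) = 1*N**2 = N**2)
124*(I(-6) - 45) = 124*((-6)**2 - 45) = 124*(36 - 45) = 124*(-9) = -1116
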